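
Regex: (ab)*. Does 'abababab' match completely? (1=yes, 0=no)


Pattern: (ab)*
String: 'abababab'
Pattern requires: zero or more repetitions of 'ab'
Pairs: ['ab', 'ab', 'ab', 'ab']
All pairs are 'ab'? Yes
Result: 1

1


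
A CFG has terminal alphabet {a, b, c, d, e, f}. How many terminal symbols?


Terminal symbols: a, b, c, d, e, f
Counting each: a (#1), b (#2), c (#3), d (#4), e (#5), f (#6)
Total = 6

6


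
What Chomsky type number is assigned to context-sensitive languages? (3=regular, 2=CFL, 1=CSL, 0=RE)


Chomsky hierarchy levels:
  Type 3: Regular (DFA/NFA/regex)
  Type 2: Context-free (PDA)
  Type 1: Context-sensitive
  Type 0: Recursively enumerable (TM)
'context-sensitive' corresponds to Type 1

1


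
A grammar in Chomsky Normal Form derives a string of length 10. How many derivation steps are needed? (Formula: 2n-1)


Chomsky Normal Form derivation:
String length n = 10
Each step either:
  - Splits a nonterminal into two (n-1 such steps)
  - Converts a nonterminal to terminal (n such steps)
Total = (n-1) + n = 2n - 1
= 2(10) - 1
= 20 - 1
= 19

19


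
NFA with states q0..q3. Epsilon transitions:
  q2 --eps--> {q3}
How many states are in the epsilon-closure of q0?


Starting from q0
Initialize closure = {q0}
q0 has no outgoing epsilon transitions -> nothing to add
Final closure: {q0}
Size = 1

1


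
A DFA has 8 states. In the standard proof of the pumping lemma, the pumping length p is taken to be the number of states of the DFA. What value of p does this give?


Pumping lemma for regular languages (standard proof):
Take p = |Q|, the number of DFA states.
Any string of length >= |Q| passes through |Q|+1 states while reading its first |Q| symbols,
so by pigeonhole some state repeats, giving the loop that can be pumped.
Here |Q| = 8
Therefore the proof uses p = 8

8


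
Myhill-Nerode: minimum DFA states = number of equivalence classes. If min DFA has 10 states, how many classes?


Myhill-Nerode theorem:
Number of equivalence classes = number of states in minimal DFA
Minimal DFA states = 10
Therefore equivalence classes = 10

10


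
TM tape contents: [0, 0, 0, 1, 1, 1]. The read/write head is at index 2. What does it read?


Tape: [0, 0, 0, 1, 1, 1]
Positions: 0 1 2 3 4 5
Values:    0 0 0 1 1 1
Head at position 2
tape[2] = 0

0


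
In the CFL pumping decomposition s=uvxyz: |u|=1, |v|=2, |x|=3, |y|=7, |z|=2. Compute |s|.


|s| = |u| + |v| + |x| + |y| + |z|
= 1 + 2 + 3 + 7 + 2
= 3 + 3 + 9
= 6 + 9
= 15

15


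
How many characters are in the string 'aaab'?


String: 'aaab'
Counting characters:
  'a' appears 3 time(s)
  'b' appears 1 time(s)
Total length = 3 + 1 = 4

4


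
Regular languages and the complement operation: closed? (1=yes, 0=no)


Regular languages are closed under all standard operations:
- Union: Yes (product construction)
- Intersection: Yes (product construction)
- Complement: Yes (swap accept/reject)
- Concatenation: Yes (NFA construction)
Operation: complement -> Closed

1


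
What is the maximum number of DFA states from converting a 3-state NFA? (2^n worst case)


NFA has 3 states
Subset construction: each DFA state = subset of NFA states
Maximum subsets = 2^3
2^3 = 8

8


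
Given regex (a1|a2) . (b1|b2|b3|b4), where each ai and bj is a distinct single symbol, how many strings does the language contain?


First group: 2 alternatives
Second group: 4 alternatives
Concatenation: each choice from group 1 pairs with each from group 2
Total = 2 x 4 = 8

8


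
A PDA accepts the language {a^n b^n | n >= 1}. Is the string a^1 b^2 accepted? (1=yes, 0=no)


Language requires equal numbers of a's and b's
PDA pushes for each 'a', pops for each 'b'
Number of a's = 1
Number of b's = 2
1 != 2 -> Reject

0


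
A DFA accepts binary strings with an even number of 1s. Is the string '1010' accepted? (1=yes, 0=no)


DFA has 2 states: q_even (start, accept=yes) and q_odd
Processing string '1010' character by character:
  Position 0: read '1', 1-count=1 -> q_odd
  Position 1: read '0', 1-count=1 -> q_odd (no change)
  Position 2: read '1', 1-count=2 -> q_even
  Position 3: read '0', 1-count=2 -> q_even (no change)
Final state: q_even, total 1s = 2 (even); the DFA requires an even count -> accept

1


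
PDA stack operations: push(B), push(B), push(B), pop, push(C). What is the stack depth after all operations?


Tracing stack operations:
  push(B) -> stack = [B], depth=1
  push(B) -> stack = [B,B], depth=2
  push(B) -> stack = [B,B,B], depth=3
  pop -> removed B, stack = [B,B], depth=2
  push(C) -> stack = [B,B,C], depth=3
Final depth = 3

3


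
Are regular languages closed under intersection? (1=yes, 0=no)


Regular languages are closed under:
- Union (DFA product construction)
- Intersection (DFA product construction)
- Complement (swap accept/reject states)
- Concatenation (NFA construction)
- Kleene star (NFA construction)
intersection is in this list
Therefore: closed

1


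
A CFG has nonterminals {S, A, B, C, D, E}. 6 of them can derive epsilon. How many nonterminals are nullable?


Nonterminals: {S, A, B, C, D, E}
A nonterminal is nullable if it can derive epsilon
Counting nullable nonterminals: 6
Total nullable = 6

6


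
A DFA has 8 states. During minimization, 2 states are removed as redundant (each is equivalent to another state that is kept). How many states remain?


Original DFA: 8 states
Redundant states removed: 2
Minimized states = original - removed
= 8 - 2
= 6

6


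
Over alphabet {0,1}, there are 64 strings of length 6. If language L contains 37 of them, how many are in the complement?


Alphabet: {0,1}
String length: 6
Total strings of length 6 = 2^6 = 64
Strings in L = 37
Complement = total - |L|
= 64 - 37
= 27

27


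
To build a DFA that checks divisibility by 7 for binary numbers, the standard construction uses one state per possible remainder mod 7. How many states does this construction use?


Divisibility by 7 is tracked via the remainder mod 7: 0, 1, ..., 6
The construction assigns one state to each remainder
Number of remainders = 7

7


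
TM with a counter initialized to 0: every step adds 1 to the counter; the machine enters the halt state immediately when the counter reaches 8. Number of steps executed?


Counter starts at 0. Counting sequence:
  Step 1: counter = 1
  Step 2: counter = 2
  Step 3: counter = 3
  Step 4: counter = 4
  Step 5: counter = 5
  Step 6: counter = 6
  Step 7: counter = 7
  Step 8: counter = 8
Counter reached 8 -> halt
Total steps = 8

8


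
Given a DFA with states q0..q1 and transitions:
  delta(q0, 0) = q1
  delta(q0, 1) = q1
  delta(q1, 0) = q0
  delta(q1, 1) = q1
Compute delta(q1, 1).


Looking up transition function:
delta(q1, 1) in the table
Row: q1, Column: 1
Result: q1

q1


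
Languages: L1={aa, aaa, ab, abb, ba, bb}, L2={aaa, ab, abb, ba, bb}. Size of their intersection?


L1 = {aa, aaa, ab, abb, ba, bb}
L2 = {aaa, ab, abb, ba, bb}
Checking each string in L1 against L2:
  'aa': in L2? No
  'aaa': in L2? Yes
  'ab': in L2? Yes
  'abb': in L2? Yes
  'ba': in L2? Yes
  'bb': in L2? Yes
Intersection = {aaa, ab, abb, ba, bb}
|L1 ∩ L2| = 5

5


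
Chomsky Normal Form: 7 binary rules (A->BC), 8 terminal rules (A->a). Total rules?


CNF allows two rule forms:
  A -> BC (binary): 7 rules
  A -> a (terminal): 8 rules
Total = 7 + 8 = 15

15


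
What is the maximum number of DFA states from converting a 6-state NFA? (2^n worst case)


NFA has 6 states
Subset construction: each DFA state = subset of NFA states
Maximum subsets = 2^6
2^6 = 64

64


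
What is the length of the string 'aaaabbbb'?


String: 'aaaabbbb'
Counting characters:
  'a' appears 4 time(s)
  'b' appears 4 time(s)
Total length = 4 + 4 = 8

8


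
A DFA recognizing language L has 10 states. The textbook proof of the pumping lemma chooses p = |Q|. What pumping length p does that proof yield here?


Pumping lemma for regular languages (standard proof):
Take p = |Q|, the number of DFA states.
Any string of length >= |Q| passes through |Q|+1 states while reading its first |Q| symbols,
so by pigeonhole some state repeats, giving the loop that can be pumped.
Here |Q| = 10
Therefore the proof uses p = 10

10


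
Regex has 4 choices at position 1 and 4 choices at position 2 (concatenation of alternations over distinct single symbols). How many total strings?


First group: 4 alternatives
Second group: 4 alternatives
Concatenation: each choice from group 1 pairs with each from group 2
Total = 4 x 4 = 16

16


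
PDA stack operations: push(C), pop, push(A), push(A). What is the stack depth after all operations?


Tracing stack operations:
  push(C) -> stack = [C], depth=1
  pop -> removed C, stack = [], depth=0
  push(A) -> stack = [A], depth=1
  push(A) -> stack = [A,A], depth=2
Final depth = 2

2


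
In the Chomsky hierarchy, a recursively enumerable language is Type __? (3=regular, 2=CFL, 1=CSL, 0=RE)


Chomsky hierarchy levels:
  Type 3: Regular (DFA/NFA/regex)
  Type 2: Context-free (PDA)
  Type 1: Context-sensitive
  Type 0: Recursively enumerable (TM)
'recursively enumerable' corresponds to Type 0

0


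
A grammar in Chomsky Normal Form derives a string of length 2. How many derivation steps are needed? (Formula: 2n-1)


Chomsky Normal Form derivation:
String length n = 2
Each step either:
  - Splits a nonterminal into two (n-1 such steps)
  - Converts a nonterminal to terminal (n such steps)
Total = (n-1) + n = 2n - 1
= 2(2) - 1
= 4 - 1
= 3

3


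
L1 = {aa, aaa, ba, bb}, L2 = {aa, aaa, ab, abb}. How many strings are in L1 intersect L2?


L1 = {aa, aaa, ba, bb}
L2 = {aa, aaa, ab, abb}
Checking each string in L1 against L2:
  'aa': in L2? Yes
  'aaa': in L2? Yes
  'ba': in L2? No
  'bb': in L2? No
Intersection = {aa, aaa}
|L1 ∩ L2| = 2

2


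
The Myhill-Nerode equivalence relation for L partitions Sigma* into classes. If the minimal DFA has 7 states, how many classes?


Myhill-Nerode theorem:
Number of equivalence classes = number of states in minimal DFA
Minimal DFA states = 7
Therefore equivalence classes = 7

7


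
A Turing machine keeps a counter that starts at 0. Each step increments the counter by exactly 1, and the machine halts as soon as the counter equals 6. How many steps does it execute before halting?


Counter starts at 0. Counting sequence:
  Step 1: counter = 1
  Step 2: counter = 2
  Step 3: counter = 3
  Step 4: counter = 4
  Step 5: counter = 5
  Step 6: counter = 6
Counter reached 6 -> halt
Total steps = 6

6


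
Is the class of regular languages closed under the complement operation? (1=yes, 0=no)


Regular languages are closed under:
- Union (DFA product construction)
- Intersection (DFA product construction)
- Complement (swap accept/reject states)
- Concatenation (NFA construction)
- Kleene star (NFA construction)
complement is in this list
Therefore: closed

1


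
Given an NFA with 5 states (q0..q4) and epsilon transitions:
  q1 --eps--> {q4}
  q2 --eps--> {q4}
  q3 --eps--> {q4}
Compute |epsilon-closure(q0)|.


Starting from q0
Initialize closure = {q0}
q0 has no outgoing epsilon transitions -> nothing to add
Final closure: {q0}
Size = 1

1


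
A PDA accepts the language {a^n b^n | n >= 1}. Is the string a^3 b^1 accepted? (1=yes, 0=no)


Language requires equal numbers of a's and b's
PDA pushes for each 'a', pops for each 'b'
Number of a's = 3
Number of b's = 1
3 != 1 -> Reject

0


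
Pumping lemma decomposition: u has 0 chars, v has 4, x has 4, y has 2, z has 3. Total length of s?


|s| = |u| + |v| + |x| + |y| + |z|
= 0 + 4 + 4 + 2 + 3
= 4 + 4 + 5
= 8 + 5
= 13

13


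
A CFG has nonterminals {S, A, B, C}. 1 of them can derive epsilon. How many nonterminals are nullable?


Nonterminals: {S, A, B, C}
A nonterminal is nullable if it can derive epsilon
Counting nullable nonterminals: 1
Total nullable = 1

1


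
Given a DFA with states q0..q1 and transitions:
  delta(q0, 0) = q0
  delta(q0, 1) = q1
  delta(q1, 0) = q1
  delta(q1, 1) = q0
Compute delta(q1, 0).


Looking up transition function:
delta(q1, 0) in the table
Row: q1, Column: 0
Result: q1

q1


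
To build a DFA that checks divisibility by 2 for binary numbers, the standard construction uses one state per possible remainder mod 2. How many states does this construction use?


Divisibility by 2 is tracked via the remainder mod 2: 0, 1, ..., 1
The construction assigns one state to each remainder
Number of remainders = 2

2


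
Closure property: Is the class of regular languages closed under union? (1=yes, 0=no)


Regular languages are closed under all standard operations:
- Union: Yes (product construction)
- Intersection: Yes (product construction)
- Complement: Yes (swap accept/reject)
- Concatenation: Yes (NFA construction)
Operation: union -> Closed

1


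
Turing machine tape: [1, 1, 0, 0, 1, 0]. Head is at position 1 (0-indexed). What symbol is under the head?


Tape: [1, 1, 0, 0, 1, 0]
Positions: 0 1 2 3 4 5
Values:    1 1 0 0 1 0
Head at position 1
tape[1] = 1

1


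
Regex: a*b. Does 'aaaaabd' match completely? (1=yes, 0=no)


Pattern: a*b
String: 'aaaaabd'
Pattern requires: zero or more 'a's followed by exactly one 'b'
Found 5 leading 'a's
Remaining: 'bd'
Remaining is not 'b' -> no match
Result: 0

0


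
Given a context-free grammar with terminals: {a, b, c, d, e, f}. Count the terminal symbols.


Terminal symbols: a, b, c, d, e, f
Counting each: a (#1), b (#2), c (#3), d (#4), e (#5), f (#6)
Total = 6

6


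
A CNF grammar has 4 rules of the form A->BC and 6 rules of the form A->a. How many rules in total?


CNF allows two rule forms:
  A -> BC (binary): 4 rules
  A -> a (terminal): 6 rules
Total = 4 + 6 = 10

10


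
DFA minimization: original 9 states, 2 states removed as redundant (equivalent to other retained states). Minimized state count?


Original DFA: 9 states
Redundant states removed: 2
Minimized states = original - removed
= 9 - 2
= 7

7


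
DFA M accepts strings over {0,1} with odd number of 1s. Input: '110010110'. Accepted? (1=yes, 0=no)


DFA has 2 states: q_even (start, accept=no) and q_odd
Processing string '110010110' character by character:
  Position 0: read '1', 1-count=1 -> q_odd
  Position 1: read '1', 1-count=2 -> q_even
  Position 2: read '0', 1-count=2 -> q_even (no change)
  Position 3: read '0', 1-count=2 -> q_even (no change)
  Position 4: read '1', 1-count=3 -> q_odd
  Position 5: read '0', 1-count=3 -> q_odd (no change)
  Position 6: read '1', 1-count=4 -> q_even
  Position 7: read '1', 1-count=5 -> q_odd
  Position 8: read '0', 1-count=5 -> q_odd (no change)
Final state: q_odd, total 1s = 5 (odd); the DFA requires an odd count -> accept

1


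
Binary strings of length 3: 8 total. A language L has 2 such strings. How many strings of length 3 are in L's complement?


Alphabet: {0,1}
String length: 3
Total strings of length 3 = 2^3 = 8
Strings in L = 2
Complement = total - |L|
= 8 - 2
= 6

6


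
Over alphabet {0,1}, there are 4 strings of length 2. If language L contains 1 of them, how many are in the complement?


Alphabet: {0,1}
String length: 2
Total strings of length 2 = 2^2 = 4
Strings in L = 1
Complement = total - |L|
= 4 - 1
= 3

3


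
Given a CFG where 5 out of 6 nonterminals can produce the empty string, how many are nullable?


Nonterminals: {S, A, B, C, D, E}
A nonterminal is nullable if it can derive epsilon
Counting nullable nonterminals: 5
Total nullable = 5

5


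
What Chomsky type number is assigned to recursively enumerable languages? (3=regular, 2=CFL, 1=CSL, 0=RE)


Chomsky hierarchy levels:
  Type 3: Regular (DFA/NFA/regex)
  Type 2: Context-free (PDA)
  Type 1: Context-sensitive
  Type 0: Recursively enumerable (TM)
'recursively enumerable' corresponds to Type 0

0


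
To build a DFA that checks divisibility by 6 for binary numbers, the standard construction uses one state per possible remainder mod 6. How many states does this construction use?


Divisibility by 6 is tracked via the remainder mod 6: 0, 1, ..., 5
The construction assigns one state to each remainder
Number of remainders = 6

6


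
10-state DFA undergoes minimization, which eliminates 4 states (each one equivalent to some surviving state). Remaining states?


Original DFA: 10 states
Redundant states removed: 4
Minimized states = original - removed
= 10 - 4
= 6

6


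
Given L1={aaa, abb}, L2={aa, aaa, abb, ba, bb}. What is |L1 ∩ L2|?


L1 = {aaa, abb}
L2 = {aa, aaa, abb, ba, bb}
Checking each string in L1 against L2:
  'aaa': in L2? Yes
  'abb': in L2? Yes
Intersection = {aaa, abb}
|L1 ∩ L2| = 2

2


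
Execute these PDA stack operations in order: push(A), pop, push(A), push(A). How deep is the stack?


Tracing stack operations:
  push(A) -> stack = [A], depth=1
  pop -> removed A, stack = [], depth=0
  push(A) -> stack = [A], depth=1
  push(A) -> stack = [A,A], depth=2
Final depth = 2

2


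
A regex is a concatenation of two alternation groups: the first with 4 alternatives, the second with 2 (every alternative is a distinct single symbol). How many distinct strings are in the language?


First group: 4 alternatives
Second group: 2 alternatives
Concatenation: each choice from group 1 pairs with each from group 2
Total = 4 x 2 = 8

8


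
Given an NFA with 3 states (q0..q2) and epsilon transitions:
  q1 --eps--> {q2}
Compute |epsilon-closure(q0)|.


Starting from q0
Initialize closure = {q0}
q0 has no outgoing epsilon transitions -> nothing to add
Final closure: {q0}
Size = 1

1


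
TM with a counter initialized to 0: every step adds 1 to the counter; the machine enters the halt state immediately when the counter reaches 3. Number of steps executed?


Counter starts at 0. Counting sequence:
  Step 1: counter = 1
  Step 2: counter = 2
  Step 3: counter = 3
Counter reached 3 -> halt
Total steps = 3

3


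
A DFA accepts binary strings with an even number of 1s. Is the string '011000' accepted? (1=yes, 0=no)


DFA has 2 states: q_even (start, accept=yes) and q_odd
Processing string '011000' character by character:
  Position 0: read '0', 1-count=0 -> q_even (no change)
  Position 1: read '1', 1-count=1 -> q_odd
  Position 2: read '1', 1-count=2 -> q_even
  Position 3: read '0', 1-count=2 -> q_even (no change)
  Position 4: read '0', 1-count=2 -> q_even (no change)
  Position 5: read '0', 1-count=2 -> q_even (no change)
Final state: q_even, total 1s = 2 (even); the DFA requires an even count -> accept

1


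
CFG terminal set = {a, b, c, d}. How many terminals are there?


Terminal symbols: a, b, c, d
Counting each: a (#1), b (#2), c (#3), d (#4)
Total = 4

4


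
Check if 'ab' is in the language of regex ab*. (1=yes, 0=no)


Pattern: ab*
String: 'ab'
Pattern requires: exactly one 'a' followed by zero or more 'b's
First char is 'a' -> OK
Rest 'b': all b's? Yes
Result: 1

1


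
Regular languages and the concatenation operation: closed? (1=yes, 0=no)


Regular languages are closed under all standard operations:
- Union: Yes (product construction)
- Intersection: Yes (product construction)
- Complement: Yes (swap accept/reject)
- Concatenation: Yes (NFA construction)
Operation: concatenation -> Closed

1


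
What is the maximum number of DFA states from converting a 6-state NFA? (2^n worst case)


NFA has 6 states
Subset construction: each DFA state = subset of NFA states
Maximum subsets = 2^6
2^6 = 64

64


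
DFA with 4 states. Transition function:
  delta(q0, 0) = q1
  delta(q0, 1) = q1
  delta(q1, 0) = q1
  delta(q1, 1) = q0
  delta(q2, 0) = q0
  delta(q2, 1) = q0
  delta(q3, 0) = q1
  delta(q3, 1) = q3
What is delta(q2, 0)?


Looking up transition function:
delta(q2, 0) in the table
Row: q2, Column: 0
Result: q0

q0


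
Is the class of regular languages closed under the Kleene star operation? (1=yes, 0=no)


Regular languages are closed under:
- Union (DFA product construction)
- Intersection (DFA product construction)
- Complement (swap accept/reject states)
- Concatenation (NFA construction)
- Kleene star (NFA construction)
Kleene star is in this list
Therefore: closed

1


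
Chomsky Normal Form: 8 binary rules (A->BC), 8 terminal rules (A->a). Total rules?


CNF allows two rule forms:
  A -> BC (binary): 8 rules
  A -> a (terminal): 8 rules
Total = 8 + 8 = 16

16


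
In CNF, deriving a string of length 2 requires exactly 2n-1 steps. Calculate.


Chomsky Normal Form derivation:
String length n = 2
Each step either:
  - Splits a nonterminal into two (n-1 such steps)
  - Converts a nonterminal to terminal (n such steps)
Total = (n-1) + n = 2n - 1
= 2(2) - 1
= 4 - 1
= 3

3


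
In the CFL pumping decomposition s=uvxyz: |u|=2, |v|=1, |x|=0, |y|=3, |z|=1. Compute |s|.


|s| = |u| + |v| + |x| + |y| + |z|
= 2 + 1 + 0 + 3 + 1
= 3 + 0 + 4
= 3 + 4
= 7

7


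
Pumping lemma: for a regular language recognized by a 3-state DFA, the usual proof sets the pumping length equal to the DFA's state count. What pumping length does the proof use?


Pumping lemma for regular languages (standard proof):
Take p = |Q|, the number of DFA states.
Any string of length >= |Q| passes through |Q|+1 states while reading its first |Q| symbols,
so by pigeonhole some state repeats, giving the loop that can be pumped.
Here |Q| = 3
Therefore the proof uses p = 3

3


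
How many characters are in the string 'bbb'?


String: 'bbb'
Counting characters:
  'b' appears 3 time(s)
Total length = 0 + 3 = 3

3


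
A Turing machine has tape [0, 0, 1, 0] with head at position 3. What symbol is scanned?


Tape: [0, 0, 1, 0]
Positions: 0 1 2 3
Values:    0 0 1 0
Head at position 3
tape[3] = 0

0


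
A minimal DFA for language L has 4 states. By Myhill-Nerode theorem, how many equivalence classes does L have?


Myhill-Nerode theorem:
Number of equivalence classes = number of states in minimal DFA
Minimal DFA states = 4
Therefore equivalence classes = 4

4


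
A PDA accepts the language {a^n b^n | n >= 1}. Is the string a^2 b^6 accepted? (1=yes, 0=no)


Language requires equal numbers of a's and b's
PDA pushes for each 'a', pops for each 'b'
Number of a's = 2
Number of b's = 6
2 != 6 -> Reject

0


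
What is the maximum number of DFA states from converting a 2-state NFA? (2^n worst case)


NFA has 2 states
Subset construction: each DFA state = subset of NFA states
Maximum subsets = 2^2
2^2 = 4

4


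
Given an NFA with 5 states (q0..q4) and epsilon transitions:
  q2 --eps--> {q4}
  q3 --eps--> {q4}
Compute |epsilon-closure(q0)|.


Starting from q0
Initialize closure = {q0}
q0 has no outgoing epsilon transitions -> nothing to add
Final closure: {q0}
Size = 1

1


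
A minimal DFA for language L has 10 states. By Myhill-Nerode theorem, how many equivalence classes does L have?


Myhill-Nerode theorem:
Number of equivalence classes = number of states in minimal DFA
Minimal DFA states = 10
Therefore equivalence classes = 10

10


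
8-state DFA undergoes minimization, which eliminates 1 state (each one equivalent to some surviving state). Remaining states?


Original DFA: 8 states
Redundant states removed: 1
Minimized states = original - removed
= 8 - 1
= 7

7


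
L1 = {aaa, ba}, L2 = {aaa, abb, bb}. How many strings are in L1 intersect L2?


L1 = {aaa, ba}
L2 = {aaa, abb, bb}
Checking each string in L1 against L2:
  'aaa': in L2? Yes
  'ba': in L2? No
Intersection = {aaa}
|L1 ∩ L2| = 1

1


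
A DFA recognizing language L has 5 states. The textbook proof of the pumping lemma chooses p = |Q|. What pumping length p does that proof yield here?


Pumping lemma for regular languages (standard proof):
Take p = |Q|, the number of DFA states.
Any string of length >= |Q| passes through |Q|+1 states while reading its first |Q| symbols,
so by pigeonhole some state repeats, giving the loop that can be pumped.
Here |Q| = 5
Therefore the proof uses p = 5

5


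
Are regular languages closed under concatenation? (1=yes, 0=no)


Regular languages are closed under:
- Union (DFA product construction)
- Intersection (DFA product construction)
- Complement (swap accept/reject states)
- Concatenation (NFA construction)
- Kleene star (NFA construction)
concatenation is in this list
Therefore: closed

1


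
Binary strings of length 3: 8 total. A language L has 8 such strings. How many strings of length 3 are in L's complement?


Alphabet: {0,1}
String length: 3
Total strings of length 3 = 2^3 = 8
Strings in L = 8
Complement = total - |L|
= 8 - 8
= 0

0


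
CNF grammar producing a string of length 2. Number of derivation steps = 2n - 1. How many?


Chomsky Normal Form derivation:
String length n = 2
Each step either:
  - Splits a nonterminal into two (n-1 such steps)
  - Converts a nonterminal to terminal (n such steps)
Total = (n-1) + n = 2n - 1
= 2(2) - 1
= 4 - 1
= 3

3


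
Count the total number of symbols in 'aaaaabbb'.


String: 'aaaaabbb'
Counting characters:
  'a' appears 5 time(s)
  'b' appears 3 time(s)
Total length = 5 + 3 = 8

8


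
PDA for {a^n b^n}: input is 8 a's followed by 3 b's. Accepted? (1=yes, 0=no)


Language requires equal numbers of a's and b's
PDA pushes for each 'a', pops for each 'b'
Number of a's = 8
Number of b's = 3
8 != 3 -> Reject

0


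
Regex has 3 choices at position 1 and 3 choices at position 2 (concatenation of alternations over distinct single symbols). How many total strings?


First group: 3 alternatives
Second group: 3 alternatives
Concatenation: each choice from group 1 pairs with each from group 2
Total = 3 x 3 = 9

9


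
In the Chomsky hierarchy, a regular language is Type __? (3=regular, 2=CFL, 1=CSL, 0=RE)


Chomsky hierarchy levels:
  Type 3: Regular (DFA/NFA/regex)
  Type 2: Context-free (PDA)
  Type 1: Context-sensitive
  Type 0: Recursively enumerable (TM)
'regular' corresponds to Type 3

3


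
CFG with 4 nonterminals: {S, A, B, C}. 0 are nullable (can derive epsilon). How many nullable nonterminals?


Nonterminals: {S, A, B, C}
A nonterminal is nullable if it can derive epsilon
Counting nullable nonterminals: 0
Total nullable = 0

0


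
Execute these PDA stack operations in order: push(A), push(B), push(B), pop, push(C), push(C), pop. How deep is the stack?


Tracing stack operations:
  push(A) -> stack = [A], depth=1
  push(B) -> stack = [A,B], depth=2
  push(B) -> stack = [A,B,B], depth=3
  pop -> removed B, stack = [A,B], depth=2
  push(C) -> stack = [A,B,C], depth=3
  push(C) -> stack = [A,B,C,C], depth=4
  pop -> removed C, stack = [A,B,C], depth=3
Final depth = 3

3


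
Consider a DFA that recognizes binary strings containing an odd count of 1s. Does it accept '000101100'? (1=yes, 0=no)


DFA has 2 states: q_even (start, accept=no) and q_odd
Processing string '000101100' character by character:
  Position 0: read '0', 1-count=0 -> q_even (no change)
  Position 1: read '0', 1-count=0 -> q_even (no change)
  Position 2: read '0', 1-count=0 -> q_even (no change)
  Position 3: read '1', 1-count=1 -> q_odd
  Position 4: read '0', 1-count=1 -> q_odd (no change)
  Position 5: read '1', 1-count=2 -> q_even
  Position 6: read '1', 1-count=3 -> q_odd
  Position 7: read '0', 1-count=3 -> q_odd (no change)
  Position 8: read '0', 1-count=3 -> q_odd (no change)
Final state: q_odd, total 1s = 3 (odd); the DFA requires an odd count -> accept

1


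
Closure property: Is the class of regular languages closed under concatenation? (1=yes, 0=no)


Regular languages are closed under all standard operations:
- Union: Yes (product construction)
- Intersection: Yes (product construction)
- Complement: Yes (swap accept/reject)
- Concatenation: Yes (NFA construction)
Operation: concatenation -> Closed

1


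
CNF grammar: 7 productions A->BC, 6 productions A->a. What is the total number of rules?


CNF allows two rule forms:
  A -> BC (binary): 7 rules
  A -> a (terminal): 6 rules
Total = 7 + 6 = 13

13


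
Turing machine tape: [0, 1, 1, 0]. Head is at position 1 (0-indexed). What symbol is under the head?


Tape: [0, 1, 1, 0]
Positions: 0 1 2 3
Values:    0 1 1 0
Head at position 1
tape[1] = 1

1


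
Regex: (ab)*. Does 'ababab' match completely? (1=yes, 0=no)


Pattern: (ab)*
String: 'ababab'
Pattern requires: zero or more repetitions of 'ab'
Pairs: ['ab', 'ab', 'ab']
All pairs are 'ab'? Yes
Result: 1

1


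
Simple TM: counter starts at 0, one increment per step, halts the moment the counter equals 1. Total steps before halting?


Counter starts at 0. Counting sequence:
  Step 1: counter = 1
Counter reached 1 -> halt
Total steps = 1

1


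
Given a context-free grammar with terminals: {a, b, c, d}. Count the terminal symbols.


Terminal symbols: a, b, c, d
Counting each: a (#1), b (#2), c (#3), d (#4)
Total = 4

4


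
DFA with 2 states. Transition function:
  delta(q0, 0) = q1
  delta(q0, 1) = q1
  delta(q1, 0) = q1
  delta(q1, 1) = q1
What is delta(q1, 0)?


Looking up transition function:
delta(q1, 0) in the table
Row: q1, Column: 0
Result: q1

q1


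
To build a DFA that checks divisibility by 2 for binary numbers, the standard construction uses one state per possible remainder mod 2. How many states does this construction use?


Divisibility by 2 is tracked via the remainder mod 2: 0, 1, ..., 1
The construction assigns one state to each remainder
Number of remainders = 2

2


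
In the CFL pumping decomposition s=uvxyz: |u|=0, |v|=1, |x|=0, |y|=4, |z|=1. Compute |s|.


|s| = |u| + |v| + |x| + |y| + |z|
= 0 + 1 + 0 + 4 + 1
= 1 + 0 + 5
= 1 + 5
= 6

6


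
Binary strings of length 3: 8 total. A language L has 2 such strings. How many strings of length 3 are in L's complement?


Alphabet: {0,1}
String length: 3
Total strings of length 3 = 2^3 = 8
Strings in L = 2
Complement = total - |L|
= 8 - 2
= 6

6


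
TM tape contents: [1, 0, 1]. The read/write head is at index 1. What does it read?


Tape: [1, 0, 1]
Positions: 0 1 2
Values:    1 0 1
Head at position 1
tape[1] = 0

0


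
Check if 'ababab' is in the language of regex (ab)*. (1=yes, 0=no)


Pattern: (ab)*
String: 'ababab'
Pattern requires: zero or more repetitions of 'ab'
Pairs: ['ab', 'ab', 'ab']
All pairs are 'ab'? Yes
Result: 1

1


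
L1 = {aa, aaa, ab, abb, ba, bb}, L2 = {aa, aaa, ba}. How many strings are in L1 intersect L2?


L1 = {aa, aaa, ab, abb, ba, bb}
L2 = {aa, aaa, ba}
Checking each string in L1 against L2:
  'aa': in L2? Yes
  'aaa': in L2? Yes
  'ab': in L2? No
  'abb': in L2? No
  'ba': in L2? Yes
  'bb': in L2? No
Intersection = {aa, aaa, ba}
|L1 ∩ L2| = 3

3


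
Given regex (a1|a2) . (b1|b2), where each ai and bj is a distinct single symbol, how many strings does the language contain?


First group: 2 alternatives
Second group: 2 alternatives
Concatenation: each choice from group 1 pairs with each from group 2
Total = 2 x 2 = 4

4


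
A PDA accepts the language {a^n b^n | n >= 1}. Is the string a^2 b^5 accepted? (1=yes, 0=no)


Language requires equal numbers of a's and b's
PDA pushes for each 'a', pops for each 'b'
Number of a's = 2
Number of b's = 5
2 != 5 -> Reject

0


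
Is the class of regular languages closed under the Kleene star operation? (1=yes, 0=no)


Regular languages are closed under:
- Union (DFA product construction)
- Intersection (DFA product construction)
- Complement (swap accept/reject states)
- Concatenation (NFA construction)
- Kleene star (NFA construction)
Kleene star is in this list
Therefore: closed

1


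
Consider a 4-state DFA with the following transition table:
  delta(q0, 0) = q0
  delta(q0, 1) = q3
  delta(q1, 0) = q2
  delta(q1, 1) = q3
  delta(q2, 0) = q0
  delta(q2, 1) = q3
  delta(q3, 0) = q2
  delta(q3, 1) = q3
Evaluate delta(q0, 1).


Looking up transition function:
delta(q0, 1) in the table
Row: q0, Column: 1
Result: q3

q3


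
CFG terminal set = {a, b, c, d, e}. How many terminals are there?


Terminal symbols: a, b, c, d, e
Counting each: a (#1), b (#2), c (#3), d (#4), e (#5)
Total = 5

5


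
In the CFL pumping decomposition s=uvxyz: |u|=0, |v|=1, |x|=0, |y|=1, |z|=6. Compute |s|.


|s| = |u| + |v| + |x| + |y| + |z|
= 0 + 1 + 0 + 1 + 6
= 1 + 0 + 7
= 1 + 7
= 8

8


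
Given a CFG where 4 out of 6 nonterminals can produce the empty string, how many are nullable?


Nonterminals: {S, A, B, C, D, E}
A nonterminal is nullable if it can derive epsilon
Counting nullable nonterminals: 4
Total nullable = 4

4


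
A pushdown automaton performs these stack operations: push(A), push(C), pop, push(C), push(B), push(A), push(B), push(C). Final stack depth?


Tracing stack operations:
  push(A) -> stack = [A], depth=1
  push(C) -> stack = [A,C], depth=2
  pop -> removed C, stack = [A], depth=1
  push(C) -> stack = [A,C], depth=2
  push(B) -> stack = [A,C,B], depth=3
  push(A) -> stack = [A,C,B,A], depth=4
  push(B) -> stack = [A,C,B,A,B], depth=5
  push(C) -> stack = [A,C,B,A,B,C], depth=6
Final depth = 6

6


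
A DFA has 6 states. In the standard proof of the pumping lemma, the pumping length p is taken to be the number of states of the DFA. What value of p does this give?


Pumping lemma for regular languages (standard proof):
Take p = |Q|, the number of DFA states.
Any string of length >= |Q| passes through |Q|+1 states while reading its first |Q| symbols,
so by pigeonhole some state repeats, giving the loop that can be pumped.
Here |Q| = 6
Therefore the proof uses p = 6

6


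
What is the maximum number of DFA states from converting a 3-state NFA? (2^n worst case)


NFA has 3 states
Subset construction: each DFA state = subset of NFA states
Maximum subsets = 2^3
2^3 = 8

8


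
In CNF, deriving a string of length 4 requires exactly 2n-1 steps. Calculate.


Chomsky Normal Form derivation:
String length n = 4
Each step either:
  - Splits a nonterminal into two (n-1 such steps)
  - Converts a nonterminal to terminal (n such steps)
Total = (n-1) + n = 2n - 1
= 2(4) - 1
= 8 - 1
= 7

7


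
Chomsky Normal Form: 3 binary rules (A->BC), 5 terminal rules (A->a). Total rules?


CNF allows two rule forms:
  A -> BC (binary): 3 rules
  A -> a (terminal): 5 rules
Total = 3 + 5 = 8

8


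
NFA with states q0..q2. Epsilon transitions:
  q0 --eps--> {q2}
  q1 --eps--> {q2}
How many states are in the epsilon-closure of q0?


Starting from q0
Initialize closure = {q0}
Follow epsilon from q0 -> add q2
Final closure: {q0, q2}
Size = 2

2


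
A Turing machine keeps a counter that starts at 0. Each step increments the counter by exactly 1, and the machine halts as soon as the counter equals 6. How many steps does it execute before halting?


Counter starts at 0. Counting sequence:
  Step 1: counter = 1
  Step 2: counter = 2
  Step 3: counter = 3
  Step 4: counter = 4
  Step 5: counter = 5
  Step 6: counter = 6
Counter reached 6 -> halt
Total steps = 6

6


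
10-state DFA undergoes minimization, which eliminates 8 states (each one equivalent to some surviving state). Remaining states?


Original DFA: 10 states
Redundant states removed: 8
Minimized states = original - removed
= 10 - 8
= 2

2


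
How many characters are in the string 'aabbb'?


String: 'aabbb'
Counting characters:
  'a' appears 2 time(s)
  'b' appears 3 time(s)
Total length = 2 + 3 = 5

5


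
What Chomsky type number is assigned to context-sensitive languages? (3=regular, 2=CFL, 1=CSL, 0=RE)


Chomsky hierarchy levels:
  Type 3: Regular (DFA/NFA/regex)
  Type 2: Context-free (PDA)
  Type 1: Context-sensitive
  Type 0: Recursively enumerable (TM)
'context-sensitive' corresponds to Type 1

1


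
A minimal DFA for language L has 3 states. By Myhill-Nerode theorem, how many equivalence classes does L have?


Myhill-Nerode theorem:
Number of equivalence classes = number of states in minimal DFA
Minimal DFA states = 3
Therefore equivalence classes = 3

3


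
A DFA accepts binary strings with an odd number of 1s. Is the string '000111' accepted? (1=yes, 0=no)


DFA has 2 states: q_even (start, accept=no) and q_odd
Processing string '000111' character by character:
  Position 0: read '0', 1-count=0 -> q_even (no change)
  Position 1: read '0', 1-count=0 -> q_even (no change)
  Position 2: read '0', 1-count=0 -> q_even (no change)
  Position 3: read '1', 1-count=1 -> q_odd
  Position 4: read '1', 1-count=2 -> q_even
  Position 5: read '1', 1-count=3 -> q_odd
Final state: q_odd, total 1s = 3 (odd); the DFA requires an odd count -> accept

1


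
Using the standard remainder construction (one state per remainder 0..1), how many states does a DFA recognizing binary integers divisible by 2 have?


Divisibility by 2 is tracked via the remainder mod 2: 0, 1, ..., 1
The construction assigns one state to each remainder
Number of remainders = 2

2


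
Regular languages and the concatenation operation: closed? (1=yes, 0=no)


Regular languages are closed under all standard operations:
- Union: Yes (product construction)
- Intersection: Yes (product construction)
- Complement: Yes (swap accept/reject)
- Concatenation: Yes (NFA construction)
Operation: concatenation -> Closed

1


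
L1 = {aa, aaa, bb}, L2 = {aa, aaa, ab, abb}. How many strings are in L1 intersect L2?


L1 = {aa, aaa, bb}
L2 = {aa, aaa, ab, abb}
Checking each string in L1 against L2:
  'aa': in L2? Yes
  'aaa': in L2? Yes
  'bb': in L2? No
Intersection = {aa, aaa}
|L1 ∩ L2| = 2

2


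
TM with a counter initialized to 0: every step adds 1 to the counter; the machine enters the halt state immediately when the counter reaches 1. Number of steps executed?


Counter starts at 0. Counting sequence:
  Step 1: counter = 1
Counter reached 1 -> halt
Total steps = 1

1


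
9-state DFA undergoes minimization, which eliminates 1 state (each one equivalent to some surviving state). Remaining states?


Original DFA: 9 states
Redundant states removed: 1
Minimized states = original - removed
= 9 - 1
= 8

8


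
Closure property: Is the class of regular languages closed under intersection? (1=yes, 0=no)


Regular languages are closed under all standard operations:
- Union: Yes (product construction)
- Intersection: Yes (product construction)
- Complement: Yes (swap accept/reject)
- Concatenation: Yes (NFA construction)
Operation: intersection -> Closed

1


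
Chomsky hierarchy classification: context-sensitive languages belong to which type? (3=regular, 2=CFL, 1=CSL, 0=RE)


Chomsky hierarchy levels:
  Type 3: Regular (DFA/NFA/regex)
  Type 2: Context-free (PDA)
  Type 1: Context-sensitive
  Type 0: Recursively enumerable (TM)
'context-sensitive' corresponds to Type 1

1


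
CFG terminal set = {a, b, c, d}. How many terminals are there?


Terminal symbols: a, b, c, d
Counting each: a (#1), b (#2), c (#3), d (#4)
Total = 4

4


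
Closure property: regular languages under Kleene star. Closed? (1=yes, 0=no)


Regular languages are closed under:
- Union (DFA product construction)
- Intersection (DFA product construction)
- Complement (swap accept/reject states)
- Concatenation (NFA construction)
- Kleene star (NFA construction)
Kleene star is in this list
Therefore: closed

1


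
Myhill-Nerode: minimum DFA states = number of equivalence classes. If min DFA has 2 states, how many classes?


Myhill-Nerode theorem:
Number of equivalence classes = number of states in minimal DFA
Minimal DFA states = 2
Therefore equivalence classes = 2

2


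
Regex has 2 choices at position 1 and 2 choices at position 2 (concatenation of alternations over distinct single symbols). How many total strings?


First group: 2 alternatives
Second group: 2 alternatives
Concatenation: each choice from group 1 pairs with each from group 2
Total = 2 x 2 = 4

4


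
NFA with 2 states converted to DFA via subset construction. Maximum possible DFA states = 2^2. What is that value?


NFA has 2 states
Subset construction: each DFA state = subset of NFA states
Maximum subsets = 2^2
2^2 = 4

4
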